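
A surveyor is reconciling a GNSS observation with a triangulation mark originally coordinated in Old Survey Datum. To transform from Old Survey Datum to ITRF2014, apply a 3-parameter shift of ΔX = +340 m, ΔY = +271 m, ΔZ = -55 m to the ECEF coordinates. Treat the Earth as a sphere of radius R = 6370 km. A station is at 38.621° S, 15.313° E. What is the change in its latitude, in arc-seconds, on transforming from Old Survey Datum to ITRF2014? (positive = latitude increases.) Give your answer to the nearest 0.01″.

Δφ = 6.68″

sin φ = -0.624166, cos φ = 0.781292, sin λ = 0.264092, cos λ = 0.964498.
North component: ΔN = −sin φ cos λ·ΔX − sin φ sin λ·ΔY + cos φ·ΔZ = −(-0.624166)(0.964498)(340) − (-0.624166)(0.264092)(271) + (0.781292)(-55) = 206.38 m.
1° of latitude spans πR/180 = 111177 m, so Δφ = 206.38 / 111177 × 3600 = 6.683″.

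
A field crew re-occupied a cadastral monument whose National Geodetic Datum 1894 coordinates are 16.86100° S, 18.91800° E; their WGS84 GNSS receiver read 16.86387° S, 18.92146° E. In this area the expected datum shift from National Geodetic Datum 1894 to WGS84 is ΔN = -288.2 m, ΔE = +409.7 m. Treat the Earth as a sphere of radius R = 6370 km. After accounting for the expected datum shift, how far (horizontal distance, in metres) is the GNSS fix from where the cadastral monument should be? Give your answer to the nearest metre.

Observed coordinate differences: Δφ = -0.00287°, Δλ = +0.00346°.
Converting to metres (1° lat = 111177 m, cos φ = 0.957011): observed ΔN = -319.1 m, observed ΔE = 368.1 m.
Subtracting the expected shift leaves a residual of -319.1 − (-288.2) = -30.9 m north and 368.1 − (409.7) = -41.6 m east.
Residual distance = √((-30.9)² + (-41.6)²) = 51.8 m.

52 m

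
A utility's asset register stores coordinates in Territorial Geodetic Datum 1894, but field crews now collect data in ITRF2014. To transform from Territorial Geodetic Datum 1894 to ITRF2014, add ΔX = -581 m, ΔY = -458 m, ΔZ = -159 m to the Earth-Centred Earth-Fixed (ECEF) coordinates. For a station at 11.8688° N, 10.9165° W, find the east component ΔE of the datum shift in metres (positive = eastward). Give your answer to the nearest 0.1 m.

ΔE = -559.7 m

At φ = 11.8688°, λ = -10.9165°: sin φ = 0.205671, cos φ = 0.978621, sin λ = -0.189378, cos λ = 0.981904.
ΔE = −sin λ·ΔX + cos λ·ΔY = −(-0.189378)·(-581) + (0.981904)·(-458) = -559.74 m.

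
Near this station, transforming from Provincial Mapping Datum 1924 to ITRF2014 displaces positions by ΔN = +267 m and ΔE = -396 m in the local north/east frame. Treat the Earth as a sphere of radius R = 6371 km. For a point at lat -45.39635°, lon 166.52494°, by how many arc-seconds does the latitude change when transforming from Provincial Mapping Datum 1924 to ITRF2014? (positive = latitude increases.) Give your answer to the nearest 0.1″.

Δφ = 8.6″

On a sphere of radius R, 1 rad of latitude = R, so Δφ = ΔN / R = 267.0 / 6371000 = 4.1909e-05 rad = 8.644″.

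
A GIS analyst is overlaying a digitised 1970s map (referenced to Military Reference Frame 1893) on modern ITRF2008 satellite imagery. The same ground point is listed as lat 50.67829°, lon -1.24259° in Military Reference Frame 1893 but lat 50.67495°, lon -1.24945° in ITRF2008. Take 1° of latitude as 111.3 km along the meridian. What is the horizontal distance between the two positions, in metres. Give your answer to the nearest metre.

610 m

Δφ = 50.67495° − 50.67829° = -0.00334°; Δλ = -1.24945° − -1.24259° = -0.00686°.
ΔN = Δφ × 111300 = -371.7 m; ΔE = Δλ × 111300 × cos(50.67829°) = -0.00686 × 111300 × 0.633674 = -483.8 m.
Distance = √(ΔE² + ΔN²) = √((-483.8)² + (-371.7)²) = 610.1 m.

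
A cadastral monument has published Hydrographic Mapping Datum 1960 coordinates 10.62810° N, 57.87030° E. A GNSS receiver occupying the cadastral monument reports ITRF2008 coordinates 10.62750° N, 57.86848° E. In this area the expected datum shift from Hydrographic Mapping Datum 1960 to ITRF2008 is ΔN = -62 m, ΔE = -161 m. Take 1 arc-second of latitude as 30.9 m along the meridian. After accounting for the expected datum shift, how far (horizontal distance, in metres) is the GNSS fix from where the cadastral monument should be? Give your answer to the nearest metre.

38 m

Observed coordinate differences: Δφ = -0.00060°, Δλ = -0.00182°.
Converting to metres (1° lat = 111240 m, cos φ = 0.982845): observed ΔN = -66.7 m, observed ΔE = -199.0 m.
Subtracting the expected shift leaves a residual of -66.7 − (-62) = -4.7 m north and -199.0 − (-161) = -38.0 m east.
Residual distance = √((-4.7)² + (-38.0)²) = 38.3 m.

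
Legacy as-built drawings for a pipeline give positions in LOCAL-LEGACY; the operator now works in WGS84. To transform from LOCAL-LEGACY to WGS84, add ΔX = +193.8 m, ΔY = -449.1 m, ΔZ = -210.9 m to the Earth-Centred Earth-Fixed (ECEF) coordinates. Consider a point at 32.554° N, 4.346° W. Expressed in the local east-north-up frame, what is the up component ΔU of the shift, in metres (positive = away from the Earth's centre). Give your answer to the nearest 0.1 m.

ΔU = 78.1 m

At φ = 32.554°, λ = -4.346°: sin φ = 0.538094, cos φ = 0.842885, sin λ = -0.075779, cos λ = 0.997125.
ΔU = cos φ cos λ·ΔX + cos φ sin λ·ΔY + sin φ·ΔZ = (0.842885)(0.997125)(193.8) + (0.842885)(-0.075779)(-449.1) + (0.538094)(-210.9) = 78.08 m.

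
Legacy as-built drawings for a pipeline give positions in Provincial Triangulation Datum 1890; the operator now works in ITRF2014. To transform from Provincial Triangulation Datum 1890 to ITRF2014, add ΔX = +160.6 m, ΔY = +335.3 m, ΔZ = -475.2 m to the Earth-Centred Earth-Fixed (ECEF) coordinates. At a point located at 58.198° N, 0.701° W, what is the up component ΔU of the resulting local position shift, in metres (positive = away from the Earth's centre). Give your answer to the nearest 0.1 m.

The local up (radial) axis is (cos φ cos λ, cos φ sin λ, sin φ), giving ΔU = 84.628 − 2.162 − 403.860 = -321.39 m.

ΔU = -321.4 m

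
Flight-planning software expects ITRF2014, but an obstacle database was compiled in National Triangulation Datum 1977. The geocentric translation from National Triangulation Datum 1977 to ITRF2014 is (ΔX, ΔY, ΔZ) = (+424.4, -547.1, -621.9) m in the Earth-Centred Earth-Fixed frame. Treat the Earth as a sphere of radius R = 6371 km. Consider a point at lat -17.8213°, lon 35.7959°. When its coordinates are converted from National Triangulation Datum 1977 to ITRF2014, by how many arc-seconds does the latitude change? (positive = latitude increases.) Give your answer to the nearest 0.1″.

sin φ = -0.306049, cos φ = 0.952016, sin λ = 0.584900, cos λ = 0.811106.
North component: ΔN = −sin φ cos λ·ΔX − sin φ sin λ·ΔY + cos φ·ΔZ = −(-0.306049)(0.811106)(424.4) − (-0.306049)(0.584900)(-547.1) + (0.952016)(-621.9) = -584.64 m.
1° of latitude spans πR/180 = 111195 m, so Δφ = -584.64 / 111195 × 3600 = -18.928″.

Δφ = -18.9″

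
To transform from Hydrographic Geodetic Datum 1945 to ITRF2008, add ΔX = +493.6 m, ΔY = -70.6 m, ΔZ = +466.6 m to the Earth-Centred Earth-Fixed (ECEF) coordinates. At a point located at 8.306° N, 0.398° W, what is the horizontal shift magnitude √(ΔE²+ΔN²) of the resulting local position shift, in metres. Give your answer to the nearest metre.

The local east axis at (φ, λ) is (−sin λ, cos λ, 0), so ΔE = −sin(-0.398°)·493.6 + cos(-0.398°)·(-70.6) = -67.17 m.
The local north axis is (−sin φ cos λ, −sin φ sin λ, cos φ), giving ΔN = -71.304 − 0.071 + 461.706 = 390.33 m.
Horizontal magnitude = √(ΔE² + ΔN²) = √((-67.17)² + 390.33²) = 396.07 m.

396 m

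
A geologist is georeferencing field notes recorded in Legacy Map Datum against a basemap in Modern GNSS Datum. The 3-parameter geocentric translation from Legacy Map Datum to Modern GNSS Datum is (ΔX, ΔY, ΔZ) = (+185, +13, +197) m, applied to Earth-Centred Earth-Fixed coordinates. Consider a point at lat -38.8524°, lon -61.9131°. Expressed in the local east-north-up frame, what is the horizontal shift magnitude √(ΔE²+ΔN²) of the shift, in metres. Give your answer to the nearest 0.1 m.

262.7 m

At φ = -38.8524°, λ = -61.9131°: sin φ = -0.627316, cos φ = 0.778765, sin λ = -0.882235, cos λ = 0.470810.
ΔE = −sin λ·ΔX + cos λ·ΔY = −(-0.882235)·(185) + (0.470810)·(13) = 169.33 m.
ΔN = −sin φ cos λ·ΔX − sin φ sin λ·ΔY + cos φ·ΔZ = −(-0.627316)(0.470810)(185) − (-0.627316)(-0.882235)(13) + (0.778765)(197) = 200.86 m.
Horizontal magnitude = √(ΔE² + ΔN²) = √(169.33² + 200.86²) = 262.71 m.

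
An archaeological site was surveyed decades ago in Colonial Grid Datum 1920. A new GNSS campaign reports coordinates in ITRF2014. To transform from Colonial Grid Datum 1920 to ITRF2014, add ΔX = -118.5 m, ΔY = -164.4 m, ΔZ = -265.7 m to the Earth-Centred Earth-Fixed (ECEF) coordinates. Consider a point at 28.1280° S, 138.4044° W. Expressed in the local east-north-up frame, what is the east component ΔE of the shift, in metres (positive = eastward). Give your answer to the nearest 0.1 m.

At φ = -28.1280°, λ = -138.4044°: sin φ = -0.471443, cos φ = 0.881897, sin λ = -0.663869, cos λ = -0.747849.
ΔE = −sin λ·ΔX + cos λ·ΔY = −(-0.663869)·(-118.5) + (-0.747849)·(-164.4) = 44.28 m.

ΔE = 44.3 m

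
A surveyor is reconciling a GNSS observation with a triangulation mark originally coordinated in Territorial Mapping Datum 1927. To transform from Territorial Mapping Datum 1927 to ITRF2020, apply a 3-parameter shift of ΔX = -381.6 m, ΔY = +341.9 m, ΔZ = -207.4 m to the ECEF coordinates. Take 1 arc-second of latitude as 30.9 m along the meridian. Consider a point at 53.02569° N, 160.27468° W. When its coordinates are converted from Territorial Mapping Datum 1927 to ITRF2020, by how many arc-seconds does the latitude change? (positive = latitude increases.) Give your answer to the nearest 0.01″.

sin φ = 0.798905, cos φ = 0.601457, sin λ = -0.337511, cos λ = -0.941321.
North component: ΔN = −sin φ cos λ·ΔX − sin φ sin λ·ΔY + cos φ·ΔZ = −(0.798905)(-0.941321)(-381.6) − (0.798905)(-0.337511)(341.9) + (0.601457)(-207.4) = -319.53 m.
1° of latitude spans 3600 × 30.90 = 111240 m, so Δφ = -319.53 / 111240 × 3600 = -10.341″.

Δφ = -10.34″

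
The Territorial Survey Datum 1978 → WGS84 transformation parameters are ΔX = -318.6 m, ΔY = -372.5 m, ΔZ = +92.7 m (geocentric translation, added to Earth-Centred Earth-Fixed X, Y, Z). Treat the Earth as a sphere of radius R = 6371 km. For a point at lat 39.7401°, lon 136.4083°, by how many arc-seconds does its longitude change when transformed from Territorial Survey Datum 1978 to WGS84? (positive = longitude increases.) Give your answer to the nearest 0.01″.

sin φ = 0.639306, cos φ = 0.768952, sin λ = 0.689515, cos λ = -0.724272.
East component: ΔE = −sin λ·ΔX + cos λ·ΔY = −(0.689515)(-318.6) + (-0.724272)(-372.5) = 489.47 m.
1° of latitude spans πR/180 = 111195 m; at latitude φ, 1° of longitude spans that × cos φ = 85503.6 m, so Δλ = 489.47 / 85503.6 × 3600 = 20.608″.

Δλ = 20.61″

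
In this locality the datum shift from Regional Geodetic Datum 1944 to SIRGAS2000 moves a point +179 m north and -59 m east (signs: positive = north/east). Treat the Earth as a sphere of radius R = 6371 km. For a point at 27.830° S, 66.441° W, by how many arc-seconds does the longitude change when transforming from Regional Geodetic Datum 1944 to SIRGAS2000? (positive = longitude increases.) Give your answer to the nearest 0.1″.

Δλ = -2.2″

At latitude -27.830°, cos φ = 0.884337.
One radian of longitude at latitude φ spans R cos φ, so Δλ = ΔE / (R cos φ) = -59.0 / (6371000 × 0.884337) = -1.0472e-05 rad = -2.160″.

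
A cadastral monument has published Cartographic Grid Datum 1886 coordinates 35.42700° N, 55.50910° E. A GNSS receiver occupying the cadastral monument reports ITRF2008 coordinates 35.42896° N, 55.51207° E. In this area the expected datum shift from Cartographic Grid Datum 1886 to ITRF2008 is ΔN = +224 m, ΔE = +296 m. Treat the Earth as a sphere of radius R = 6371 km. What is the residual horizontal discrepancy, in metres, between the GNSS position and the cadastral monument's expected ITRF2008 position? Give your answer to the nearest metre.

Observed coordinate differences: Δφ = +0.00196°, Δλ = +0.00297°.
Converting to metres (1° lat = 111195 m, cos φ = 0.814855): observed ΔN = 217.9 m, observed ΔE = 269.1 m.
Subtracting the expected shift leaves a residual of 217.9 − (224) = -6.1 m north and 269.1 − (296) = -26.9 m east.
Residual distance = √((-6.1)² + (-26.9)²) = 27.6 m.

28 m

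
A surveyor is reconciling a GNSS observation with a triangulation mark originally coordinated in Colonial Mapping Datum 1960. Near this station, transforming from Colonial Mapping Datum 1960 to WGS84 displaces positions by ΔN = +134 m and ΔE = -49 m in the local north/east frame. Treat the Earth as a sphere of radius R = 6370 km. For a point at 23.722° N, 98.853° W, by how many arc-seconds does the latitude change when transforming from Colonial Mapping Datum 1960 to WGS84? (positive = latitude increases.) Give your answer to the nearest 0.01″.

On a sphere of radius R, 1 rad of latitude = R, so Δφ = ΔN / R = 134.0 / 6370000 = 2.1036e-05 rad = 4.339″.

Δφ = 4.34″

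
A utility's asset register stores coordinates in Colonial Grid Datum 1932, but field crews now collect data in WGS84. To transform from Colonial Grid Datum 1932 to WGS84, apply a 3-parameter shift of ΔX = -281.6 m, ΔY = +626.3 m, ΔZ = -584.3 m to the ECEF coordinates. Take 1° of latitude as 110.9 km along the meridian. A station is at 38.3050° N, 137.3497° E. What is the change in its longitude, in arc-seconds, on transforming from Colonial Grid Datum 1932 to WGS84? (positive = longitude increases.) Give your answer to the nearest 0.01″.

Δλ = -11.16″

sin φ = 0.619848, cos φ = 0.784722, sin λ = 0.677522, cos λ = -0.735503.
East component: ΔE = −sin λ·ΔX + cos λ·ΔY = −(0.677522)(-281.6) + (-0.735503)(626.3) = -269.86 m.
1° of latitude spans 110900 m; at latitude φ, 1° of longitude spans that × cos φ = 87025.7 m, so Δλ = -269.86 / 87025.7 × 3600 = -11.163″.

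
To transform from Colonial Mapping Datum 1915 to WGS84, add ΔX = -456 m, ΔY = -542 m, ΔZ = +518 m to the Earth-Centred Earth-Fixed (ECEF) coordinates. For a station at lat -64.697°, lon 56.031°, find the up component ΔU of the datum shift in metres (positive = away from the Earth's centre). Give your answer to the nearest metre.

ΔU = -769 m

At φ = -64.697°, λ = 56.031°: sin φ = -0.904060, cos φ = 0.427405, sin λ = 0.829340, cos λ = 0.558744.
ΔU = cos φ cos λ·ΔX + cos φ sin λ·ΔY + sin φ·ΔZ = (0.427405)(0.558744)(-456) + (0.427405)(0.829340)(-542) + (-0.904060)(518) = -769.32 m.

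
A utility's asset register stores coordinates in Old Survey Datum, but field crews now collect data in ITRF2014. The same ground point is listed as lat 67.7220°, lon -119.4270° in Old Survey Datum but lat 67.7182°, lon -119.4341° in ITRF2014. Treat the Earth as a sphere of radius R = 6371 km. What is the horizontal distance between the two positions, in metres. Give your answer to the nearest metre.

518 m

Δφ = 67.7182° − 67.7220° = -0.0038°; Δλ = -119.4341° − -119.4270° = -0.0071°.
1° along a meridian = πR/180 = 111195 m.
ΔN = Δφ × 111195 = -422.5 m; ΔE = Δλ × 111195 × cos(67.7220°) = -0.0071 × 111195 × 0.379101 = -299.3 m.
Distance = √(ΔE² + ΔN²) = √((-299.3)² + (-422.5)²) = 517.8 m.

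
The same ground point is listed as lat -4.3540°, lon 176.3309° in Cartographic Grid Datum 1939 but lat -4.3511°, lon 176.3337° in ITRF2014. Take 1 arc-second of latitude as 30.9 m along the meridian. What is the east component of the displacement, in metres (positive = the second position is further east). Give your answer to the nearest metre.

ΔE = 311 m

Δφ = -4.3511° − -4.3540° = +0.0029°; Δλ = 176.3337° − 176.3309° = +0.0028°.
1° of latitude = 3600 × 30.90 = 111240 m.
ΔN = Δφ × 111240 = 322.6 m; ΔE = Δλ × 111240 × cos(-4.3540°) = +0.0028 × 111240 × 0.997114 = 310.6 m.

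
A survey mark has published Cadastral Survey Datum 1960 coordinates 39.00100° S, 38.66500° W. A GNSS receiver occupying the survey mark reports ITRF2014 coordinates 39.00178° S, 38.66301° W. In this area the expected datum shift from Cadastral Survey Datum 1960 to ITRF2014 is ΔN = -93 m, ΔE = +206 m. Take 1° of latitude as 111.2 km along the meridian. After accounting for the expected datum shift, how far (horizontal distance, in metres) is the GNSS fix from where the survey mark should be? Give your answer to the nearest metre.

Observed coordinate differences: Δφ = -0.00078°, Δλ = +0.00199°.
Converting to metres (1° lat = 111200 m, cos φ = 0.777135): observed ΔN = -86.7 m, observed ΔE = 172.0 m.
Subtracting the expected shift leaves a residual of -86.7 − (-93) = 6.3 m north and 172.0 − (206) = -34.0 m east.
Residual distance = √(6.3² + (-34.0)²) = 34.6 m.

35 m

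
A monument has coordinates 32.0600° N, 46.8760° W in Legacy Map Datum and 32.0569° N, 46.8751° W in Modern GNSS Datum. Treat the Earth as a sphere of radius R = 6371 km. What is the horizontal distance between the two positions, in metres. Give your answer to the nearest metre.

355 m

Δφ = 32.0569° − 32.0600° = -0.0031°; Δλ = -46.8751° − -46.8760° = +0.0009°.
1° along a meridian = πR/180 = 111195 m.
ΔN = Δφ × 111195 = -344.7 m; ΔE = Δλ × 111195 × cos(32.0600°) = +0.0009 × 111195 × 0.847493 = 84.8 m.
Distance = √(ΔE² + ΔN²) = √(84.8² + (-344.7)²) = 355.0 m.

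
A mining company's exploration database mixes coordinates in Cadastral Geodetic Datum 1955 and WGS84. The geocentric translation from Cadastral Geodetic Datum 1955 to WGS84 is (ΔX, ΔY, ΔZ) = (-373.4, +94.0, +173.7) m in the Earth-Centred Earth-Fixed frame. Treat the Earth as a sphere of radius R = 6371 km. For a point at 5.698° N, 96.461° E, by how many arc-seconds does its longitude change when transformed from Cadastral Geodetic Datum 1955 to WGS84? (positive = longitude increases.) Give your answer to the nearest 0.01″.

sin φ = 0.099285, cos φ = 0.995059, sin λ = 0.993649, cos λ = -0.112527.
East component: ΔE = −sin λ·ΔX + cos λ·ΔY = −(0.993649)(-373.4) + (-0.112527)(94.0) = 360.45 m.
1° of latitude spans πR/180 = 111195 m; at latitude φ, 1° of longitude spans that × cos φ = 110645.5 m, so Δλ = 360.45 / 110645.5 × 3600 = 11.728″.

Δλ = 11.73″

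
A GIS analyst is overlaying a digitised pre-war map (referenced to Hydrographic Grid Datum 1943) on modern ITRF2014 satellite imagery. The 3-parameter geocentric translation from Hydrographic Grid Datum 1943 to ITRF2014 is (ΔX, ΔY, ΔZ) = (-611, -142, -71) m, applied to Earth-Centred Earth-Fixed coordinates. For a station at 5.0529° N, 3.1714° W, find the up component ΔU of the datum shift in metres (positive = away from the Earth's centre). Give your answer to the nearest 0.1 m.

ΔU = -606.1 m

The local up (radial) axis is (cos φ cos λ, cos φ sin λ, sin φ), giving ΔU = -607.693 + 7.825 − 6.253 = -606.12 m.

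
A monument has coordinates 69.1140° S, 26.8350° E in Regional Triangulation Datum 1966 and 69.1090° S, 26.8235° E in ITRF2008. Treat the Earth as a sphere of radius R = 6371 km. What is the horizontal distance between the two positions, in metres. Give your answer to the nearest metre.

Δφ = -69.1090° − -69.1140° = +0.0050°; Δλ = 26.8235° − 26.8350° = -0.0115°.
1° along a meridian = πR/180 = 111195 m.
ΔN = Δφ × 111195 = 556.0 m; ΔE = Δλ × 111195 × cos(-69.1140°) = -0.0115 × 111195 × 0.356510 = -455.9 m.
Distance = √(ΔE² + ΔN²) = √((-455.9)² + 556.0²) = 719.0 m.

719 m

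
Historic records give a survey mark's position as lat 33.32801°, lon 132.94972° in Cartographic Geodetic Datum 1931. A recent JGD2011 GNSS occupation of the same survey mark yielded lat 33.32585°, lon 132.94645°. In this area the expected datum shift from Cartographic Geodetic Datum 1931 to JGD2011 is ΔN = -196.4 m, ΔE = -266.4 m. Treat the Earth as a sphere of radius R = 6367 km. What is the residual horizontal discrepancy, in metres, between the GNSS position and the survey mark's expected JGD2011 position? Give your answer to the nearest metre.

57 m

Observed coordinate differences: Δφ = -0.00216°, Δλ = -0.00327°.
Converting to metres (1° lat = 111125 m, cos φ = 0.835539): observed ΔN = -240.0 m, observed ΔE = -303.6 m.
Subtracting the expected shift leaves a residual of -240.0 − (-196.4) = -43.6 m north and -303.6 − (-266.4) = -37.2 m east.
Residual distance = √((-43.6)² + (-37.2)²) = 57.3 m.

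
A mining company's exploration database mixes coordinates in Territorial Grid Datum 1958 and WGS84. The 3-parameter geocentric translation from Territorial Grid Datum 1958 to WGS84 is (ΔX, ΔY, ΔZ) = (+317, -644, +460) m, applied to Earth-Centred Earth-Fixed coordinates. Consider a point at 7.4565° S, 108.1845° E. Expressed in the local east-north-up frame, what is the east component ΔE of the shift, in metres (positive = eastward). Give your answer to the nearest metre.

At φ = -7.4565°, λ = 108.1845°: sin φ = -0.129773, cos φ = 0.991544, sin λ = 0.950057, cos λ = -0.312078.
ΔE = −sin λ·ΔX + cos λ·ΔY = −(0.950057)·(317) + (-0.312078)·(-644) = -100.19 m.

ΔE = -100 m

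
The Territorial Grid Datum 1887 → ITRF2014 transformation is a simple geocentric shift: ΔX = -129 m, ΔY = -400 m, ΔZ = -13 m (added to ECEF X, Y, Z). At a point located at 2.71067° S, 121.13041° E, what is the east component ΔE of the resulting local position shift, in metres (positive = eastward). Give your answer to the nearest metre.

ΔE = 317 m

The local east axis at (φ, λ) is (−sin λ, cos λ, 0), so ΔE = −sin(121.13041°)·(-129) + cos(121.13041°)·(-400) = 317.22 m.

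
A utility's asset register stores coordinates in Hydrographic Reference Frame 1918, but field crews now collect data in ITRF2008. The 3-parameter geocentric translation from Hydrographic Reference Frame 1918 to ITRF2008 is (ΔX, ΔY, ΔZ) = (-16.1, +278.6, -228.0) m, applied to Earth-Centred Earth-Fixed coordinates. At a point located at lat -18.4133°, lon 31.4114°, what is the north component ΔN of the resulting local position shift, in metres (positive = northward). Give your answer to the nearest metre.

The local north axis is (−sin φ cos λ, −sin φ sin λ, cos φ), giving ΔN = -4.340 + 45.864 − 216.327 = -174.80 m.

ΔN = -175 m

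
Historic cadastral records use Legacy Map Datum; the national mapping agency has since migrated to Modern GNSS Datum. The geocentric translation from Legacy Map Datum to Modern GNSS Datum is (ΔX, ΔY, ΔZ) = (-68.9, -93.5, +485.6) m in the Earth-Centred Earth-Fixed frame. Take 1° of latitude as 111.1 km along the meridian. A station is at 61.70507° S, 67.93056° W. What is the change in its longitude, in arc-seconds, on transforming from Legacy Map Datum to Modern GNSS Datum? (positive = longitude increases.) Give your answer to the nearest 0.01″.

Δλ = -6.77″

sin φ = -0.880519, cos φ = 0.474010, sin λ = -0.926729, cos λ = 0.375730.
East component: ΔE = −sin λ·ΔX + cos λ·ΔY = −(-0.926729)(-68.9) + (0.375730)(-93.5) = -98.98 m.
1° of latitude spans 111100 m; at latitude φ, 1° of longitude spans that × cos φ = 52662.5 m, so Δλ = -98.98 / 52662.5 × 3600 = -6.766″.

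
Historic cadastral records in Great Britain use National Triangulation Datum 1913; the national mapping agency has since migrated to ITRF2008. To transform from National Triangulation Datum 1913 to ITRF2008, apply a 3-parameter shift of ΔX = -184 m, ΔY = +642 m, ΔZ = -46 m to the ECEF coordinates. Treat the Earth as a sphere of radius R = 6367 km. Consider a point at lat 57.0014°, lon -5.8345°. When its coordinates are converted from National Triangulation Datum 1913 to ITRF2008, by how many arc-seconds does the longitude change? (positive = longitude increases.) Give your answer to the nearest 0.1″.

sin φ = 0.838684, cos φ = 0.544619, sin λ = -0.101655, cos λ = 0.994820.
East component: ΔE = −sin λ·ΔX + cos λ·ΔY = −(-0.101655)(-184) + (0.994820)(642) = 619.97 m.
1° of latitude spans πR/180 = 111125 m; at latitude φ, 1° of longitude spans that × cos φ = 60520.8 m, so Δλ = 619.97 / 60520.8 × 3600 = 36.878″.

Δλ = 36.9″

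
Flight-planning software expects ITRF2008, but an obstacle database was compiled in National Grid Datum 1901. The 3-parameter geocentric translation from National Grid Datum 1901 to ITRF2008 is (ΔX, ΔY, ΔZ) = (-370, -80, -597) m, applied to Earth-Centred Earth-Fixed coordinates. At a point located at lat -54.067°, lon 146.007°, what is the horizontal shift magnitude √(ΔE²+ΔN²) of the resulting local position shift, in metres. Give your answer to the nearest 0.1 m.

At φ = -54.067°, λ = 146.007°: sin φ = -0.809704, cos φ = 0.586839, sin λ = 0.559092, cos λ = -0.829106.
ΔE = −sin λ·ΔX + cos λ·ΔY = −(0.559092)·(-370) + (-0.829106)·(-80) = 273.19 m.
ΔN = −sin φ cos λ·ΔX − sin φ sin λ·ΔY + cos φ·ΔZ = −(-0.809704)(-0.829106)(-370) − (-0.809704)(0.559092)(-80) + (0.586839)(-597) = -138.17 m.
Horizontal magnitude = √(ΔE² + ΔN²) = √(273.19² + (-138.17)²) = 306.14 m.

306.1 m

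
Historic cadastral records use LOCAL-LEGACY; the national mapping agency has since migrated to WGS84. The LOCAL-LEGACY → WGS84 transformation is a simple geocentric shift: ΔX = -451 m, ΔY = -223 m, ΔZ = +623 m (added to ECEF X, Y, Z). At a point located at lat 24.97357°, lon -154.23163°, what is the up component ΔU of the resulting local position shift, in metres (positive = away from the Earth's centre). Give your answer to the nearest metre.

At φ = 24.97357°, λ = -154.23163°: sin φ = 0.422200, cos φ = 0.906503, sin λ = -0.434734, cos λ = -0.900559.
ΔU = cos φ cos λ·ΔX + cos φ sin λ·ΔY + sin φ·ΔZ = (0.906503)(-0.900559)(-451) + (0.906503)(-0.434734)(-223) + (0.422200)(623) = 719.09 m.

ΔU = 719 m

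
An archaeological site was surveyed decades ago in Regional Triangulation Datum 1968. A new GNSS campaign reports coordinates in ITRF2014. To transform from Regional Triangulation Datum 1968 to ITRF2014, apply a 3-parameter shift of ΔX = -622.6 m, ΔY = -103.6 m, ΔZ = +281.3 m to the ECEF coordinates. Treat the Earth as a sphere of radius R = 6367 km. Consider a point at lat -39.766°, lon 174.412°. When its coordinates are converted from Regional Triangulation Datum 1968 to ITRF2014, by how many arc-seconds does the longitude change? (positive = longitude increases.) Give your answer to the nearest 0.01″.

Δλ = 6.90″

sin φ = -0.639654, cos φ = 0.768663, sin λ = 0.097374, cos λ = -0.995248.
East component: ΔE = −sin λ·ΔX + cos λ·ΔY = −(0.097374)(-622.6) + (-0.995248)(-103.6) = 163.73 m.
1° of latitude spans πR/180 = 111125 m; at latitude φ, 1° of longitude spans that × cos φ = 85417.8 m, so Δλ = 163.73 / 85417.8 × 3600 = 6.901″.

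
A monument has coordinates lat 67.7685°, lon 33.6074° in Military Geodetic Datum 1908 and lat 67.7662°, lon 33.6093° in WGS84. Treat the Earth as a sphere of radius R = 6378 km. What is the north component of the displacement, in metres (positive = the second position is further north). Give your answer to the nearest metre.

Δφ = 67.7662° − 67.7685° = -0.0023°; Δλ = 33.6093° − 33.6074° = +0.0019°.
1° along a meridian = πR/180 = 111317 m.
ΔN = Δφ × 111317 = -256.0 m; ΔE = Δλ × 111317 × cos(67.7685°) = +0.0019 × 111317 × 0.378350 = 80.0 m.

ΔN = -256 m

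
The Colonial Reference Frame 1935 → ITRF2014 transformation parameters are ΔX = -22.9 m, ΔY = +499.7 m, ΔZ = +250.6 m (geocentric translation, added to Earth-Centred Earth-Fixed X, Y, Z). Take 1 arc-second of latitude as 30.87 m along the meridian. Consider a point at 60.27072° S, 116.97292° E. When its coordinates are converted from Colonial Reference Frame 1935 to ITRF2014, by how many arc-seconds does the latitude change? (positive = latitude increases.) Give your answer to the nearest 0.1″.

sin φ = -0.868378, cos φ = 0.495903, sin λ = 0.891221, cos λ = -0.453569.
North component: ΔN = −sin φ cos λ·ΔX − sin φ sin λ·ΔY + cos φ·ΔZ = −(-0.868378)(-0.453569)(-22.9) − (-0.868378)(0.891221)(499.7) + (0.495903)(250.6) = 520.02 m.
1° of latitude spans 3600 × 30.87 = 111132 m, so Δφ = 520.02 / 111132 × 3600 = 16.845″.

Δφ = 16.8″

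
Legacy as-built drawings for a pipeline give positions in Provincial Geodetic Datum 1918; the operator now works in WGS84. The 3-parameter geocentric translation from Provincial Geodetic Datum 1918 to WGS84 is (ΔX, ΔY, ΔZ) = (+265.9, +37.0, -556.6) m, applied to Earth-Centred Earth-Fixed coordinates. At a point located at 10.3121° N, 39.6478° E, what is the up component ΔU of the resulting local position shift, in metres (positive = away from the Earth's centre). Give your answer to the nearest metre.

The local up (radial) axis is (cos φ cos λ, cos φ sin λ, sin φ), giving ΔU = 201.431 + 23.227 − 99.637 = 125.02 m.

ΔU = 125 m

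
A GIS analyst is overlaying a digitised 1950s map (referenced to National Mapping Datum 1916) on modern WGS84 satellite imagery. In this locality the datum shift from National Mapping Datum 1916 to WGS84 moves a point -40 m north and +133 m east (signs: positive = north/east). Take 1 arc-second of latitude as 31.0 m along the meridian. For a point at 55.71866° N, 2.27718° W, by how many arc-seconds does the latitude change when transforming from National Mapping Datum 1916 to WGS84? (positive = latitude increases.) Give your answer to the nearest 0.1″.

Δφ = -1.3″

1″ of latitude = 31.00 m, so Δφ = -40.0 / 31.00 = -1.290″.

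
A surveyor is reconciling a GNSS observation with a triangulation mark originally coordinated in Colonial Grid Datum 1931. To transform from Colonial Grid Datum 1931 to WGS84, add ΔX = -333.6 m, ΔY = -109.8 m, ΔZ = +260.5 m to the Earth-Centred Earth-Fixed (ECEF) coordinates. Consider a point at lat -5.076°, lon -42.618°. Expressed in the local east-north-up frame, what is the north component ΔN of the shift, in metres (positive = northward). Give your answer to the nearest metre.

ΔN = 244 m

The local north axis is (−sin φ cos λ, −sin φ sin λ, cos φ), giving ΔN = -21.720 + 6.578 + 259.478 = 244.34 m.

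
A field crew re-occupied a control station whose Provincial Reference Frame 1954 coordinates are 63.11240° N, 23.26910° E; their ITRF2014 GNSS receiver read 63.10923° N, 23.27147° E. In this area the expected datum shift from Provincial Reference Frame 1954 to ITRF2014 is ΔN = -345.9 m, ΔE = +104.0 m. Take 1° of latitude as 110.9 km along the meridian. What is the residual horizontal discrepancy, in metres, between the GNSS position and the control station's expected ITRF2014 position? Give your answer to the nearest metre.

Observed coordinate differences: Δφ = -0.00317°, Δλ = +0.00237°.
Converting to metres (1° lat = 110900 m, cos φ = 0.452242): observed ΔN = -351.6 m, observed ΔE = 118.9 m.
Subtracting the expected shift leaves a residual of -351.6 − (-345.9) = -5.7 m north and 118.9 − (104.0) = 14.9 m east.
Residual distance = √((-5.7)² + 14.9²) = 15.9 m.

16 m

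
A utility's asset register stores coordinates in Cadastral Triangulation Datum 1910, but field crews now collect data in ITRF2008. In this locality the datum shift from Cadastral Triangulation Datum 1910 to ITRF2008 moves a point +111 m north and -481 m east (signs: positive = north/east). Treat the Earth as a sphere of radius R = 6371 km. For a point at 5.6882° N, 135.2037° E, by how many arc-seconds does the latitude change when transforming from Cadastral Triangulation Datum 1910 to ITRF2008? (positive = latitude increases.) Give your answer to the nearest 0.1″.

On a sphere of radius R, 1 rad of latitude = R, so Δφ = ΔN / R = 111.0 / 6371000 = 1.7423e-05 rad = 3.594″.

Δφ = 3.6″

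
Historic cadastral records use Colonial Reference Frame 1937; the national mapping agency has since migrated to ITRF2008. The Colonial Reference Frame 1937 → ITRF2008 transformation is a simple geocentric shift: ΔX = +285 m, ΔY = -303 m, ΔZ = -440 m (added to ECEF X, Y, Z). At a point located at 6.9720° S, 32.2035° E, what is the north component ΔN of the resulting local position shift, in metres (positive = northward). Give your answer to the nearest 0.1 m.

ΔN = -427.1 m

The local north axis is (−sin φ cos λ, −sin φ sin λ, cos φ), giving ΔN = 29.273 − 19.601 − 436.746 = -427.07 m.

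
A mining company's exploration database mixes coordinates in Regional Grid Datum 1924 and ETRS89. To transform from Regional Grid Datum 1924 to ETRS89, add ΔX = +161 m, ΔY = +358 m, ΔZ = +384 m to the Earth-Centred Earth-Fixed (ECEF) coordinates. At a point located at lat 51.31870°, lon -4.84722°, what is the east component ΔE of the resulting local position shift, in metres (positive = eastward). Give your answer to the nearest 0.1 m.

ΔE = 370.3 m

At φ = 51.31870°, λ = -4.84722°: sin φ = 0.780634, cos φ = 0.624988, sin λ = -0.084499, cos λ = 0.996424.
ΔE = −sin λ·ΔX + cos λ·ΔY = −(-0.084499)·(161) + (0.996424)·(358) = 370.32 m.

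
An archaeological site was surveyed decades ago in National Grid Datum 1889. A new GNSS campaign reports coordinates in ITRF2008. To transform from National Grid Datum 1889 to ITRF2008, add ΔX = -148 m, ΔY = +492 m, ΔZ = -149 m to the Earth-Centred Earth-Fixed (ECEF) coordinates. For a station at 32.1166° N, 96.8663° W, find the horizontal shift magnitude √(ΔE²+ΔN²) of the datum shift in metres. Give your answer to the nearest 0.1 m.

240.3 m

The local east axis at (φ, λ) is (−sin λ, cos λ, 0), so ΔE = −sin(-96.8663°)·(-148) + cos(-96.8663°)·492 = -205.76 m.
The local north axis is (−sin φ cos λ, −sin φ sin λ, cos φ), giving ΔN = -9.407 + 259.693 − 126.198 = 124.09 m.
Horizontal magnitude = √(ΔE² + ΔN²) = √((-205.76)² + 124.09²) = 240.28 m.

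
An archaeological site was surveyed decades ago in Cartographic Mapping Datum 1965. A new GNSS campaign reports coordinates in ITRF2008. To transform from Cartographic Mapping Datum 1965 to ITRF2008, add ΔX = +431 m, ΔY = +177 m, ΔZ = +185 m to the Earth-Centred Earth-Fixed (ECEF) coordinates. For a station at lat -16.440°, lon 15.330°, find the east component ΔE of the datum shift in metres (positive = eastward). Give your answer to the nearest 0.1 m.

ΔE = 56.8 m

The local east axis at (φ, λ) is (−sin λ, cos λ, 0), so ΔE = −sin(15.330°)·431 + cos(15.330°)·177 = 56.76 m.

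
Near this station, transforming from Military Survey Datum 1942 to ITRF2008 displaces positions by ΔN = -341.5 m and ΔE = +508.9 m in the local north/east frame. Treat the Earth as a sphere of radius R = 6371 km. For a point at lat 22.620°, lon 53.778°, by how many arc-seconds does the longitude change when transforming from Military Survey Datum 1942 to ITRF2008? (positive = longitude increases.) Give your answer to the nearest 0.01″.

At latitude 22.620°, cos φ = 0.923076.
One radian of longitude at latitude φ spans R cos φ, so Δλ = ΔE / (R cos φ) = 508.9 / (6371000 × 0.923076) = 8.6534e-05 rad = 17.849″.

Δλ = 17.85″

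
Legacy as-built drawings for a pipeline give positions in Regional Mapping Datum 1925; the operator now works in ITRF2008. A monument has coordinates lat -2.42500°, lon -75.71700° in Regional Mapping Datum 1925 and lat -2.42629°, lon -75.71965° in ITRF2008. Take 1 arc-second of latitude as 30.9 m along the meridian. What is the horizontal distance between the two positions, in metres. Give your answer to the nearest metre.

Δφ = -2.42629° − -2.42500° = -0.00129°; Δλ = -75.71965° − -75.71700° = -0.00265°.
1° of latitude = 3600 × 30.90 = 111240 m.
ΔN = Δφ × 111240 = -143.5 m; ΔE = Δλ × 111240 × cos(-2.42500°) = -0.00265 × 111240 × 0.999104 = -294.5 m.
Distance = √(ΔE² + ΔN²) = √((-294.5)² + (-143.5)²) = 327.6 m.

328 m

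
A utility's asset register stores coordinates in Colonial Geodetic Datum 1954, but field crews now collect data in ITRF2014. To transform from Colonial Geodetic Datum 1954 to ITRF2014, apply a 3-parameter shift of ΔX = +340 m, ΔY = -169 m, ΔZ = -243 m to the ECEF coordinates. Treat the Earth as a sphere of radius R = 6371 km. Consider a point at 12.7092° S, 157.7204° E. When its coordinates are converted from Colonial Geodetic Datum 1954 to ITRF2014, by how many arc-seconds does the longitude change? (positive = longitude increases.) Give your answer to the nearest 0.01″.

Δλ = 0.91″

sin φ = -0.220003, cos φ = 0.975499, sin λ = 0.379127, cos λ = -0.925345.
East component: ΔE = −sin λ·ΔX + cos λ·ΔY = −(0.379127)(340) + (-0.925345)(-169) = 27.48 m.
1° of latitude spans πR/180 = 111195 m; at latitude φ, 1° of longitude spans that × cos φ = 108470.6 m, so Δλ = 27.48 / 108470.6 × 3600 = 0.912″.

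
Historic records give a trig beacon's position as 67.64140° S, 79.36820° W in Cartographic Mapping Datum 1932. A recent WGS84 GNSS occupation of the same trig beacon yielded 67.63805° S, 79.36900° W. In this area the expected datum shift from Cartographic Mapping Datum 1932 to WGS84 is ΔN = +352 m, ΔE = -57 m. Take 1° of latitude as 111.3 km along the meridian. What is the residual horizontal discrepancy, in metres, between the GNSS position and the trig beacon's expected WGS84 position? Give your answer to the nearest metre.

Observed coordinate differences: Δφ = +0.00335°, Δλ = -0.00080°.
Converting to metres (1° lat = 111300 m, cos φ = 0.380402): observed ΔN = 372.9 m, observed ΔE = -33.9 m.
Subtracting the expected shift leaves a residual of 372.9 − (352) = 20.9 m north and -33.9 − (-57) = 23.1 m east.
Residual distance = √(20.9² + 23.1²) = 31.1 m.

31 m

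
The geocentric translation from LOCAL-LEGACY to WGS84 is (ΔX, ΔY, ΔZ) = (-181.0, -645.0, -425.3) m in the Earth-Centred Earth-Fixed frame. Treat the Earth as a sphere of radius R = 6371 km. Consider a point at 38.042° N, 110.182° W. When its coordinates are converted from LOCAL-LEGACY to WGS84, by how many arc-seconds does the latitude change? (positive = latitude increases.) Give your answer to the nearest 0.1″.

Δφ = -24.2″

sin φ = 0.616239, cos φ = 0.787559, sin λ = -0.938601, cos λ = -0.345003.
North component: ΔN = −sin φ cos λ·ΔX − sin φ sin λ·ΔY + cos φ·ΔZ = −(0.616239)(-0.345003)(-181.0) − (0.616239)(-0.938601)(-645.0) + (0.787559)(-425.3) = -746.50 m.
1° of latitude spans πR/180 = 111195 m, so Δφ = -746.50 / 111195 × 3600 = -24.168″.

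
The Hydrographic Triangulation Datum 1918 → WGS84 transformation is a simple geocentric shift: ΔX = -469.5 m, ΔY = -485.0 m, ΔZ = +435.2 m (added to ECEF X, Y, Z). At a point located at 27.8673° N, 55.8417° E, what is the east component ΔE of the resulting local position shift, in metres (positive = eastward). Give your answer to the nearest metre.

The local east axis at (φ, λ) is (−sin λ, cos λ, 0), so ΔE = −sin(55.8417°)·(-469.5) + cos(55.8417°)·(-485.0) = 116.19 m.

ΔE = 116 m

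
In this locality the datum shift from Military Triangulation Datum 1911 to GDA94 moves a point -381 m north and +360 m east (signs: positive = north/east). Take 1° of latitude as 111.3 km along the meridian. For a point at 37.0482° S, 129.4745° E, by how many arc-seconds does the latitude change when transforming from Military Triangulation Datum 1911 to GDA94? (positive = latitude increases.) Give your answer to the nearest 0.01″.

Δφ = -12.32″

1° of latitude = 111.3 km, so Δφ = -381.0 / 111300 = -0.0034232° = -12.323″.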